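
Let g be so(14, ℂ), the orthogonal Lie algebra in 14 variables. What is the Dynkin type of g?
This is so(14) with 14 even, which has dimension 14(14-1)/2 = 91 and rank 14/2 = 7. In the classification of classical Lie algebras, the orthogonal algebra so(2n) in an even number of variables has type D_n; here n = 7, so the Dynkin diagram is a chain of 5 nodes with a fork of two nodes at one end (D_7). Hence the type is D_7.

D7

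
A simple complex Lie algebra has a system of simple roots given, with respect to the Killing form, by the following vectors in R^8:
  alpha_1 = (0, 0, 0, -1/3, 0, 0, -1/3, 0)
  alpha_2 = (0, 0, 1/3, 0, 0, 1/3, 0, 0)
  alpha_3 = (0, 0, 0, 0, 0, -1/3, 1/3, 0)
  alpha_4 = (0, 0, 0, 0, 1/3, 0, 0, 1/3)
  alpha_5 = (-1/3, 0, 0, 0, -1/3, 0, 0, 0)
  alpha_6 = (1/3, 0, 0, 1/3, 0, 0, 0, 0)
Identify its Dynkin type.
type A_6

Compute the Cartan integers a_ij = 2(alpha_i, alpha_j)/(alpha_j, alpha_j); the resulting 6x6 Cartan matrix is
[[2, 0, -1, 0, 0, -1], [0, 2, -1, 0, 0, 0], [-1, -1, 2, 0, 0, 0], [0, 0, 0, 2, -1, 0], [0, 0, 0, -1, 2, -1], [-1, 0, 0, 0, -1, 2]].
All simple roots have the same length, so the diagram is simply laced. The associated Dynkin diagram is a chain of 6 nodes with single edges (A_6), so the type is A_6 (the algebra sl(7)).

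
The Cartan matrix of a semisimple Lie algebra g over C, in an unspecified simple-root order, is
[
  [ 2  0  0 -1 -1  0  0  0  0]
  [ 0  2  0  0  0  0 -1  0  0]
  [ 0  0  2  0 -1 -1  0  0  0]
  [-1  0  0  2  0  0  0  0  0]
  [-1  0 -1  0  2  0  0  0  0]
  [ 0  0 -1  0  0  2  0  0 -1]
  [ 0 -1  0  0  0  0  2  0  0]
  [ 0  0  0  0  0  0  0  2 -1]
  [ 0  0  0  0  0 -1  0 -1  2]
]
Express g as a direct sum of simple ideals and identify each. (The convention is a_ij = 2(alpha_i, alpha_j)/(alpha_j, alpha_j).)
A_2 (sl(3)) ⊕ A_7 (sl(8))

The diagram associated to this matrix has two connected components: the simple roots {alpha_2, alpha_7} form a chain of 2 nodes with single edges (A_2), and {alpha_1, alpha_3, alpha_4, alpha_5, alpha_6, alpha_8, alpha_9} form a chain of 7 nodes with single edges (A_7). A semisimple Lie algebra decomposes uniquely as the direct sum of simple ideals, one per connected component of its Dynkin diagram, so g ≅ A_2 ⊕ A_7 (dimension 8 + 63 = 71).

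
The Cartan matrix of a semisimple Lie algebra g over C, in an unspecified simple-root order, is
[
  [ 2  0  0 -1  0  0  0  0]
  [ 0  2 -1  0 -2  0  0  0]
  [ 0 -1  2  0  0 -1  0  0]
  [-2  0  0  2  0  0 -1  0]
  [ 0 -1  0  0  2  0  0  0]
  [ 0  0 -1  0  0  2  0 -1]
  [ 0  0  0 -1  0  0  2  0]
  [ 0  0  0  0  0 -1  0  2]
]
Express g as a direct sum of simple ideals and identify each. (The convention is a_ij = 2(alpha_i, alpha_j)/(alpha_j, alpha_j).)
The diagram associated to this matrix has two connected components: the simple roots {alpha_1, alpha_4, alpha_7} form a chain of 3 nodes with a double edge at one end; the terminal node there is the unique short simple root (B_3), and {alpha_2, alpha_3, alpha_5, alpha_6, alpha_8} form a chain of 5 nodes with a double edge at one end; the terminal node there is the unique short simple root (B_5). A semisimple Lie algebra decomposes uniquely as the direct sum of simple ideals, one per connected component of its Dynkin diagram, so g ≅ B_3 ⊕ B_5 (dimension 21 + 55 = 76).

B3 + B5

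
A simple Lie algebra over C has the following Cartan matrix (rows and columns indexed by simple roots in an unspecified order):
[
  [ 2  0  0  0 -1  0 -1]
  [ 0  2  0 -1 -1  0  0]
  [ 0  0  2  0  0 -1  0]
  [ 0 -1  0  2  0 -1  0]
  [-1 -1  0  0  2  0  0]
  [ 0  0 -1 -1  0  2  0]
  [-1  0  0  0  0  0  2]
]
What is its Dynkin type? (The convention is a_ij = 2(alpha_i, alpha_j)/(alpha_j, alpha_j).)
The matrix has rank 7 with 2's on the diagonal. Reading the off-diagonal entries as Dynkin edges (a single edge where a_ij = a_ji = -1; a double or triple edge where a_ij * a_ji = 2 or 3), the diagram is a chain of 7 nodes with single edges (A_7). One simple-root ordering that puts it in standard form is (alpha_7, alpha_1, alpha_5, alpha_2, alpha_4, alpha_6, alpha_3). So the algebra is type A_7, i.e. sl(8).

type A_7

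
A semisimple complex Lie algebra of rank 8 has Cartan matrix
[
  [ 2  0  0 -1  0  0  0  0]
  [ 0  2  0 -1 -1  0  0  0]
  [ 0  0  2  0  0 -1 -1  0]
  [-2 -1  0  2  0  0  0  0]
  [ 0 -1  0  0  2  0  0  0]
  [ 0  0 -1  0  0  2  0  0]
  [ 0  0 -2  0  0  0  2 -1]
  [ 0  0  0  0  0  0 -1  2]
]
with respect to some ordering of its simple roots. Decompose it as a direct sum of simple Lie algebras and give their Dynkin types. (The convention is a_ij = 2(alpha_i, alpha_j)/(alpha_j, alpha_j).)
type B_4 ⊕ type F_4

The diagram associated to this matrix has two connected components: the simple roots {alpha_1, alpha_2, alpha_4, alpha_5} form a chain of 4 nodes with a double edge at one end; the terminal node there is the unique short simple root (B_4), and {alpha_3, alpha_6, alpha_7, alpha_8} form a chain of 4 nodes with a double edge between the middle two (F_4). A semisimple Lie algebra decomposes uniquely as the direct sum of simple ideals, one per connected component of its Dynkin diagram, so g ≅ B_4 ⊕ F_4 (dimension 36 + 52 = 88).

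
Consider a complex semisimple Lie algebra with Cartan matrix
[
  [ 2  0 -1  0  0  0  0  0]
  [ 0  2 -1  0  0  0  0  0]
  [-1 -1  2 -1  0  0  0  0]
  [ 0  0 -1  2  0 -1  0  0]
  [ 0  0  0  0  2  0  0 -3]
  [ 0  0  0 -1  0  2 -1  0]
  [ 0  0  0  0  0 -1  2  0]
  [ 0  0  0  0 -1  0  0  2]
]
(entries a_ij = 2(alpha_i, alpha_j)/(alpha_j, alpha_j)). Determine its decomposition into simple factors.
The diagram associated to this matrix has two connected components: the simple roots {alpha_1, alpha_2, alpha_3, alpha_4, alpha_6, alpha_7} form a chain of 4 nodes with a fork of two nodes at one end (D_6), and {alpha_5, alpha_8} form two nodes joined by a triple edge (G_2). A semisimple Lie algebra decomposes uniquely as the direct sum of simple ideals, one per connected component of its Dynkin diagram, so g ≅ D_6 ⊕ G_2 (dimension 66 + 14 = 80).

D_6 + G_2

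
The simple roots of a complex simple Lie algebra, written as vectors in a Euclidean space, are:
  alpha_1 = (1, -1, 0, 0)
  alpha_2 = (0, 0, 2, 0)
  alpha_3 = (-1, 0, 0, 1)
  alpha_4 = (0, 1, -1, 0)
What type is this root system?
C4

Compute the Cartan integers a_ij = 2(alpha_i, alpha_j)/(alpha_j, alpha_j); the resulting 4x4 Cartan matrix is
[[2, 0, -1, -1], [0, 2, 0, -2], [-1, 0, 2, 0], [-1, -1, 0, 2]].
The roots have two lengths (squared-length ratio 2:1); the short ones are alpha_{1,3,4}. The associated Dynkin diagram is a chain of 4 nodes with a double edge at one end; the terminal node there is the unique long simple root (C_4), so the type is C_4 (the algebra sp(8)).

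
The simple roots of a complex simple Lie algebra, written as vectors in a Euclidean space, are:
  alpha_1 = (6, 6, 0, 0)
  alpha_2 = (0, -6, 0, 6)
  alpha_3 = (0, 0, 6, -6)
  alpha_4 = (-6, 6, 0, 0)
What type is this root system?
Compute the Cartan integers a_ij = 2(alpha_i, alpha_j)/(alpha_j, alpha_j); the resulting 4x4 Cartan matrix is
[[2, -1, 0, 0], [-1, 2, -1, -1], [0, -1, 2, 0], [0, -1, 0, 2]].
All simple roots have the same length, so the diagram is simply laced. The associated Dynkin diagram is a chain of 2 nodes with a fork of two nodes at one end (D_4), so the type is D_4 (the algebra so(8)).

D4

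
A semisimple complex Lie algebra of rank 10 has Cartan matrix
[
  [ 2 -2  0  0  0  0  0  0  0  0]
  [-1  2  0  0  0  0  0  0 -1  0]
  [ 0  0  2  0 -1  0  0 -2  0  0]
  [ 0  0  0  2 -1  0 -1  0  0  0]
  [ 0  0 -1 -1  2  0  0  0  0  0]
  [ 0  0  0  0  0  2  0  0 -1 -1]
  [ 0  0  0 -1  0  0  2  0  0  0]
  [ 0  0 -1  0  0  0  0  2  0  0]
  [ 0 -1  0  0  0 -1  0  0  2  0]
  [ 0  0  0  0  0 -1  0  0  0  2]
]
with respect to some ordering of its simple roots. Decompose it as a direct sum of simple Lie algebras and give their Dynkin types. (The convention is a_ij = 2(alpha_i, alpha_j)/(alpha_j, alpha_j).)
B_5 (so(11)) ⊕ C_5 (sp(10))

The diagram associated to this matrix has two connected components: the simple roots {alpha_3, alpha_4, alpha_5, alpha_7, alpha_8} form a chain of 5 nodes with a double edge at one end; the terminal node there is the unique short simple root (B_5), and {alpha_1, alpha_2, alpha_6, alpha_9, alpha_10} form a chain of 5 nodes with a double edge at one end; the terminal node there is the unique long simple root (C_5). A semisimple Lie algebra decomposes uniquely as the direct sum of simple ideals, one per connected component of its Dynkin diagram, so g ≅ B_5 ⊕ C_5 (dimension 55 + 55 = 110).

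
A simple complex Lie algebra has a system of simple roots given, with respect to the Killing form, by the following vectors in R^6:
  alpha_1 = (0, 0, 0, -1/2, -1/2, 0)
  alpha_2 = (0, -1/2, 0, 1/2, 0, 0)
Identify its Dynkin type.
A_2 (sl(3))

Compute the Cartan integers a_ij = 2(alpha_i, alpha_j)/(alpha_j, alpha_j); the resulting 2x2 Cartan matrix is
[[2, -1], [-1, 2]].
All simple roots have the same length, so the diagram is simply laced. The associated Dynkin diagram is a chain of 2 nodes with single edges (A_2), so the type is A_2 (the algebra sl(3)).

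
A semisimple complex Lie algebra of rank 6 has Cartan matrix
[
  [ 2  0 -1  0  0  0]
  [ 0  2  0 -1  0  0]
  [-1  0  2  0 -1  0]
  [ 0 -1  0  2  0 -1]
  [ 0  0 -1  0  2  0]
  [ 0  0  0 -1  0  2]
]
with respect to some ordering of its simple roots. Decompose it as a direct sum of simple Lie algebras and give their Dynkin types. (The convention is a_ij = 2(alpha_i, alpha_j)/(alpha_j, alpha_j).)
The diagram associated to this matrix has two connected components: the simple roots {alpha_2, alpha_4, alpha_6} form a chain of 3 nodes with single edges (A_3), and {alpha_1, alpha_3, alpha_5} form a chain of 3 nodes with single edges (A_3). A semisimple Lie algebra decomposes uniquely as the direct sum of simple ideals, one per connected component of its Dynkin diagram, so g ≅ A_3 ⊕ A_3 (dimension 15 + 15 = 30).

A_3 + A_3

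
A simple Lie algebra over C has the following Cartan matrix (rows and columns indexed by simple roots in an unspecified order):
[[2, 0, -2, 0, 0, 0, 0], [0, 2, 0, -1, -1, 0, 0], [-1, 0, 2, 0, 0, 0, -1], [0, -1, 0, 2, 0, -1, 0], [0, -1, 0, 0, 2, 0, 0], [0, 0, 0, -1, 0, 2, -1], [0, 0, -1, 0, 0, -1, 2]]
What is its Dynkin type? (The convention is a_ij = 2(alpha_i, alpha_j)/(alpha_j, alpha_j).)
The matrix has rank 7 with 2's on the diagonal. Reading the off-diagonal entries as Dynkin edges (a single edge where a_ij = a_ji = -1; a double or triple edge where a_ij * a_ji = 2 or 3), the diagram is a chain of 7 nodes with a double edge at one end; the terminal node there is the unique long simple root (C_7). One simple-root ordering that puts it in standard form is (alpha_5, alpha_2, alpha_4, alpha_6, alpha_7, alpha_3, alpha_1). So the algebra is type C_7, i.e. sp(14).

C7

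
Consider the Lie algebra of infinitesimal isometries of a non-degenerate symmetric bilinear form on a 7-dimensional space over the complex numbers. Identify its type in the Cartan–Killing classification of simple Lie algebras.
B_3

This is so(7) with 7 odd, which has dimension 7(7-1)/2 = 21 and rank (7-1)/2 = 3. In the classification of classical Lie algebras, the orthogonal algebra so(2n+1) in an odd number of variables has type B_n; here n = 3, so the Dynkin diagram is a chain of 3 nodes with a double edge at one end; the terminal node there is the unique short simple root (B_3). Hence the type is B_3.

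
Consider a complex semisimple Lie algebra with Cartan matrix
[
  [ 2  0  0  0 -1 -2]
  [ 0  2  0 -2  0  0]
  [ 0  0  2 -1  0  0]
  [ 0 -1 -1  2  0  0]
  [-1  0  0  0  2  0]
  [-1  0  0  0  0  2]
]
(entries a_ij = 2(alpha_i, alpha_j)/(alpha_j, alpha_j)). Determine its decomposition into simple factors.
The diagram associated to this matrix has two connected components: the simple roots {alpha_1, alpha_5, alpha_6} form a chain of 3 nodes with a double edge at one end; the terminal node there is the unique short simple root (B_3), and {alpha_2, alpha_3, alpha_4} form a chain of 3 nodes with a double edge at one end; the terminal node there is the unique long simple root (C_3). A semisimple Lie algebra decomposes uniquely as the direct sum of simple ideals, one per connected component of its Dynkin diagram, so g ≅ B_3 ⊕ C_3 (dimension 21 + 21 = 42).

B_3 + C_3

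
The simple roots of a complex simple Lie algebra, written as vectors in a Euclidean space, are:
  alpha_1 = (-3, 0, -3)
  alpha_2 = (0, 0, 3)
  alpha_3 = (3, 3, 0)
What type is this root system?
B3

Compute the Cartan integers a_ij = 2(alpha_i, alpha_j)/(alpha_j, alpha_j); the resulting 3x3 Cartan matrix is
[[2, -2, -1], [-1, 2, 0], [-1, 0, 2]].
The roots have two lengths (squared-length ratio 2:1); the short ones are alpha_{2}. The associated Dynkin diagram is a chain of 3 nodes with a double edge at one end; the terminal node there is the unique short simple root (B_3), so the type is B_3 (the algebra so(7)).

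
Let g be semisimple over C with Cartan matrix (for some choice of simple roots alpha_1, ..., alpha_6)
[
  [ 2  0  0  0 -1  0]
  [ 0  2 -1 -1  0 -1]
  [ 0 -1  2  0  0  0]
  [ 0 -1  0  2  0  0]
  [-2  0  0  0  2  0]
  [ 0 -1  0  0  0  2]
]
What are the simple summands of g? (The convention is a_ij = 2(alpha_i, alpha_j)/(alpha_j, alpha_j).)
B2 + D4

The diagram associated to this matrix has two connected components: the simple roots {alpha_1, alpha_5} form a chain of 2 nodes with a double edge at one end; the terminal node there is the unique short simple root (B_2), and {alpha_2, alpha_3, alpha_4, alpha_6} form a chain of 2 nodes with a fork of two nodes at one end (D_4). A semisimple Lie algebra decomposes uniquely as the direct sum of simple ideals, one per connected component of its Dynkin diagram, so g ≅ B_2 ⊕ D_4 (dimension 10 + 28 = 38).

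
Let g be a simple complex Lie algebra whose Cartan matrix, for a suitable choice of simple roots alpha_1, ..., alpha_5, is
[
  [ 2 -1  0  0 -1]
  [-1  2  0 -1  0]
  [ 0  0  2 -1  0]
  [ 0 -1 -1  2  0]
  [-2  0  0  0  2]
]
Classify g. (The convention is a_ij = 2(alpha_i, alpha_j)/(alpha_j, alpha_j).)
The matrix has rank 5 with 2's on the diagonal. Reading the off-diagonal entries as Dynkin edges (a single edge where a_ij = a_ji = -1; a double or triple edge where a_ij * a_ji = 2 or 3), the diagram is a chain of 5 nodes with a double edge at one end; the terminal node there is the unique long simple root (C_5). One simple-root ordering that puts it in standard form is (alpha_3, alpha_4, alpha_2, alpha_1, alpha_5). So the algebra is type C_5, i.e. sp(10).

C_5 (sp(10))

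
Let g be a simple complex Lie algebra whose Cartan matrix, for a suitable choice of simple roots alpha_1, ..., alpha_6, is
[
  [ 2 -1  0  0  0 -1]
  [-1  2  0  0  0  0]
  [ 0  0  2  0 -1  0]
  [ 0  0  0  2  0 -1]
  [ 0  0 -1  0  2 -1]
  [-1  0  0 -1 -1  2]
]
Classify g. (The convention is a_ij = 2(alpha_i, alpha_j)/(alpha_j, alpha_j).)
E_6

The matrix has rank 6 with 2's on the diagonal. Reading the off-diagonal entries as Dynkin edges (a single edge where a_ij = a_ji = -1; a double or triple edge where a_ij * a_ji = 2 or 3), the diagram is a chain of 5 nodes with one extra node attached to the third node from one end (E_6). One simple-root ordering that puts it in standard form is (alpha_2, alpha_4, alpha_1, alpha_6, alpha_5, alpha_3). So the algebra is type E_6.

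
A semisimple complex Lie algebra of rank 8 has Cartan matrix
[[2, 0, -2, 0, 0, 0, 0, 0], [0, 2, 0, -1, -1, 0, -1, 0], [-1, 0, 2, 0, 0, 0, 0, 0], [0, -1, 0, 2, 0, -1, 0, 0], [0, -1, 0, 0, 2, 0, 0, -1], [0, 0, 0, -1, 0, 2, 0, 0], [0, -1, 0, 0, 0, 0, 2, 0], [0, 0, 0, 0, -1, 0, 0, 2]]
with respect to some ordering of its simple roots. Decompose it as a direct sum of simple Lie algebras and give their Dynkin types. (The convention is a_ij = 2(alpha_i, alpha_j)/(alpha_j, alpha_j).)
B2 + E6

The diagram associated to this matrix has two connected components: the simple roots {alpha_1, alpha_3} form a chain of 2 nodes with a double edge at one end; the terminal node there is the unique short simple root (B_2), and {alpha_2, alpha_4, alpha_5, alpha_6, alpha_7, alpha_8} form a chain of 5 nodes with one extra node attached to the third node from one end (E_6). A semisimple Lie algebra decomposes uniquely as the direct sum of simple ideals, one per connected component of its Dynkin diagram, so g ≅ B_2 ⊕ E_6 (dimension 10 + 78 = 88).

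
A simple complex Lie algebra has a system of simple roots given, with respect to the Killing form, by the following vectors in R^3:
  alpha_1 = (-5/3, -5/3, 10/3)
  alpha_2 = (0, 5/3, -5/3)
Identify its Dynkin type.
G_2

Compute the Cartan integers a_ij = 2(alpha_i, alpha_j)/(alpha_j, alpha_j); the resulting 2x2 Cartan matrix is
[[2, -3], [-1, 2]].
The roots have two lengths (squared-length ratio 3:1); the short ones are alpha_{2}. The associated Dynkin diagram is two nodes joined by a triple edge (G_2), so the type is G_2.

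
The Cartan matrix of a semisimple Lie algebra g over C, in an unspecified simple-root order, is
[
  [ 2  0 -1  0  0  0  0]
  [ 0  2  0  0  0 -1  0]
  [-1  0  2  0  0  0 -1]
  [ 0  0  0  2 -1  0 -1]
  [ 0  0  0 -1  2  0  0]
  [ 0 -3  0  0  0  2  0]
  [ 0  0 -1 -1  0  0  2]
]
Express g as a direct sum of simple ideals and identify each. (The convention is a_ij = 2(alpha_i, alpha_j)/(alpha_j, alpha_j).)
A_5 + G_2

The diagram associated to this matrix has two connected components: the simple roots {alpha_1, alpha_3, alpha_4, alpha_5, alpha_7} form a chain of 5 nodes with single edges (A_5), and {alpha_2, alpha_6} form two nodes joined by a triple edge (G_2). A semisimple Lie algebra decomposes uniquely as the direct sum of simple ideals, one per connected component of its Dynkin diagram, so g ≅ A_5 ⊕ G_2 (dimension 35 + 14 = 49).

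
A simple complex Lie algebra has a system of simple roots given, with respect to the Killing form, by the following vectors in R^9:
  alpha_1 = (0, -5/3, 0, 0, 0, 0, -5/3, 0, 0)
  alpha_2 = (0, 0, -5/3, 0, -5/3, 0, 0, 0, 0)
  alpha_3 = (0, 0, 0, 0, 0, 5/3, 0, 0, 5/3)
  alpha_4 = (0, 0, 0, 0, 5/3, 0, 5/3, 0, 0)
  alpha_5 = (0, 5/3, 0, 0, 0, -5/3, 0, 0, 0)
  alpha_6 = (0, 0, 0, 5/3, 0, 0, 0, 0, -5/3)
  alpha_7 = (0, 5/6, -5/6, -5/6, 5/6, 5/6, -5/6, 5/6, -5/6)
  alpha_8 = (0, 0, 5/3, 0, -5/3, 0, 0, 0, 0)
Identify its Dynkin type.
E_8

Compute the Cartan integers a_ij = 2(alpha_i, alpha_j)/(alpha_j, alpha_j); the resulting 8x8 Cartan matrix is
[[2, 0, 0, -1, -1, 0, 0, 0], [0, 2, 0, -1, 0, 0, 0, 0], [0, 0, 2, 0, -1, -1, 0, 0], [-1, -1, 0, 2, 0, 0, 0, -1], [-1, 0, -1, 0, 2, 0, 0, 0], [0, 0, -1, 0, 0, 2, 0, 0], [0, 0, 0, 0, 0, 0, 2, -1], [0, 0, 0, -1, 0, 0, -1, 2]].
All simple roots have the same length, so the diagram is simply laced. The associated Dynkin diagram is a chain of 7 nodes with one extra node attached to the third node from one end (E_8), so the type is E_8.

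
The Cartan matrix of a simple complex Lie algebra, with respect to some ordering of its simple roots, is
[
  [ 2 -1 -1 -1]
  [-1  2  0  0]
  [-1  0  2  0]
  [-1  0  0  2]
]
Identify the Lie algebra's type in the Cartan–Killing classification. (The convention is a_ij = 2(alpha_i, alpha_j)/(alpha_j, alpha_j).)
The matrix has rank 4 with 2's on the diagonal. Reading the off-diagonal entries as Dynkin edges (a single edge where a_ij = a_ji = -1; a double or triple edge where a_ij * a_ji = 2 or 3), the diagram is a chain of 2 nodes with a fork of two nodes at one end (D_4). One simple-root ordering that puts it in standard form is (alpha_3, alpha_1, alpha_2, alpha_4). So the algebra is type D_4, i.e. so(8).

D4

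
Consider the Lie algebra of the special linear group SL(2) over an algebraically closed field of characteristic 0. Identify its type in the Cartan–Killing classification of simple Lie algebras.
A_1

This is sl(2), which has dimension 2^2 - 1 = 3 and rank 2 - 1 = 1 (a Cartan subalgebra is the diagonal traceless matrices). In the classification of classical Lie algebras, the special linear algebra sl(n+1) has type A_n; here n = 1, so the Dynkin diagram is a chain of 1 nodes with single edges (A_1). Hence the type is A_1.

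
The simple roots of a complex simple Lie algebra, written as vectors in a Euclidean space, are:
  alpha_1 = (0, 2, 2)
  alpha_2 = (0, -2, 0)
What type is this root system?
Compute the Cartan integers a_ij = 2(alpha_i, alpha_j)/(alpha_j, alpha_j); the resulting 2x2 Cartan matrix is
[[2, -2], [-1, 2]].
The roots have two lengths (squared-length ratio 2:1); the short ones are alpha_{2}. The associated Dynkin diagram is a chain of 2 nodes with a double edge at one end; the terminal node there is the unique short simple root (B_2), so the type is B_2 (the algebra so(5)).

B_2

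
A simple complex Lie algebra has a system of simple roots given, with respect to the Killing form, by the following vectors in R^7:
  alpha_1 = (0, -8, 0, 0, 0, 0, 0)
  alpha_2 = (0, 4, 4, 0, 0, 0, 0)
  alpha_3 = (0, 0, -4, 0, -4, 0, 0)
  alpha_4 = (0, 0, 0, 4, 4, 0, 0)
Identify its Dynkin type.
C_4

Compute the Cartan integers a_ij = 2(alpha_i, alpha_j)/(alpha_j, alpha_j); the resulting 4x4 Cartan matrix is
[[2, -2, 0, 0], [-1, 2, -1, 0], [0, -1, 2, -1], [0, 0, -1, 2]].
The roots have two lengths (squared-length ratio 2:1); the short ones are alpha_{2,3,4}. The associated Dynkin diagram is a chain of 4 nodes with a double edge at one end; the terminal node there is the unique long simple root (C_4), so the type is C_4 (the algebra sp(8)).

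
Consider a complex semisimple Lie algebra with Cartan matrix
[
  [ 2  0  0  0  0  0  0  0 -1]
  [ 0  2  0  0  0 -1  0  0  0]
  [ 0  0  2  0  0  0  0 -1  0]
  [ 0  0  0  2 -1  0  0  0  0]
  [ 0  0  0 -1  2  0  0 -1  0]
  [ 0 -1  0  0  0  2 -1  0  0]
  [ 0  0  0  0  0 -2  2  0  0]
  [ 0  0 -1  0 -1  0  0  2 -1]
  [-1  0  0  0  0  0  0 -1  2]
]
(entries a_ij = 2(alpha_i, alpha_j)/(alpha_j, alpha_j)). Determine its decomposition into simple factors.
The diagram associated to this matrix has two connected components: the simple roots {alpha_2, alpha_6, alpha_7} form a chain of 3 nodes with a double edge at one end; the terminal node there is the unique long simple root (C_3), and {alpha_1, alpha_3, alpha_4, alpha_5, alpha_8, alpha_9} form a chain of 5 nodes with one extra node attached to the third node from one end (E_6). A semisimple Lie algebra decomposes uniquely as the direct sum of simple ideals, one per connected component of its Dynkin diagram, so g ≅ C_3 ⊕ E_6 (dimension 21 + 78 = 99).

type C_3 ⊕ type E_6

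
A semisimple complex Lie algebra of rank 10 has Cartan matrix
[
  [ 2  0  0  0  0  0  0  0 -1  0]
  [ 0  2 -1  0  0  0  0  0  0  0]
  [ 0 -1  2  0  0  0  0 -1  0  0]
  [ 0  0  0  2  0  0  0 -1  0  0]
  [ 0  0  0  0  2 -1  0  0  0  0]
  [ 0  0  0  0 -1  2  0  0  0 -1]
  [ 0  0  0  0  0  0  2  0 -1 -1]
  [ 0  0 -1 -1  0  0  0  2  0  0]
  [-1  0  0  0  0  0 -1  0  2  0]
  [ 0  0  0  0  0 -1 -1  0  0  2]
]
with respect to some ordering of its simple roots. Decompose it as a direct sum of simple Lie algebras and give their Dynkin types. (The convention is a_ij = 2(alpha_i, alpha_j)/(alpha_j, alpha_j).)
The diagram associated to this matrix has two connected components: the simple roots {alpha_2, alpha_3, alpha_4, alpha_8} form a chain of 4 nodes with single edges (A_4), and {alpha_1, alpha_5, alpha_6, alpha_7, alpha_9, alpha_10} form a chain of 6 nodes with single edges (A_6). A semisimple Lie algebra decomposes uniquely as the direct sum of simple ideals, one per connected component of its Dynkin diagram, so g ≅ A_4 ⊕ A_6 (dimension 24 + 48 = 72).

A4 + A6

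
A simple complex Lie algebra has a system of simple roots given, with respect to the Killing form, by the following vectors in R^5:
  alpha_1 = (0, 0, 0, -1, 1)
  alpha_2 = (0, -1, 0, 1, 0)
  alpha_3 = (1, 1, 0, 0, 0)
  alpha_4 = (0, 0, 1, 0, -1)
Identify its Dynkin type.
Compute the Cartan integers a_ij = 2(alpha_i, alpha_j)/(alpha_j, alpha_j); the resulting 4x4 Cartan matrix is
[[2, -1, 0, -1], [-1, 2, -1, 0], [0, -1, 2, 0], [-1, 0, 0, 2]].
All simple roots have the same length, so the diagram is simply laced. The associated Dynkin diagram is a chain of 4 nodes with single edges (A_4), so the type is A_4 (the algebra sl(5)).

A_4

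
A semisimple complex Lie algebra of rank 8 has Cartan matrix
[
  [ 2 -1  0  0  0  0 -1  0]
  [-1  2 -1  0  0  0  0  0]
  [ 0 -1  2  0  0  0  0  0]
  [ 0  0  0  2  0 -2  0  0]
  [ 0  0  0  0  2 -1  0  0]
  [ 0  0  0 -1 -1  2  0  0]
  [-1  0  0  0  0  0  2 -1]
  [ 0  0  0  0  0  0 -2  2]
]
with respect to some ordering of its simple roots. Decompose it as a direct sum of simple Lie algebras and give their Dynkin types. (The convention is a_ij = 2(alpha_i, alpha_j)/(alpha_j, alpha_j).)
C3 + C5

The diagram associated to this matrix has two connected components: the simple roots {alpha_4, alpha_5, alpha_6} form a chain of 3 nodes with a double edge at one end; the terminal node there is the unique long simple root (C_3), and {alpha_1, alpha_2, alpha_3, alpha_7, alpha_8} form a chain of 5 nodes with a double edge at one end; the terminal node there is the unique long simple root (C_5). A semisimple Lie algebra decomposes uniquely as the direct sum of simple ideals, one per connected component of its Dynkin diagram, so g ≅ C_3 ⊕ C_5 (dimension 21 + 55 = 76).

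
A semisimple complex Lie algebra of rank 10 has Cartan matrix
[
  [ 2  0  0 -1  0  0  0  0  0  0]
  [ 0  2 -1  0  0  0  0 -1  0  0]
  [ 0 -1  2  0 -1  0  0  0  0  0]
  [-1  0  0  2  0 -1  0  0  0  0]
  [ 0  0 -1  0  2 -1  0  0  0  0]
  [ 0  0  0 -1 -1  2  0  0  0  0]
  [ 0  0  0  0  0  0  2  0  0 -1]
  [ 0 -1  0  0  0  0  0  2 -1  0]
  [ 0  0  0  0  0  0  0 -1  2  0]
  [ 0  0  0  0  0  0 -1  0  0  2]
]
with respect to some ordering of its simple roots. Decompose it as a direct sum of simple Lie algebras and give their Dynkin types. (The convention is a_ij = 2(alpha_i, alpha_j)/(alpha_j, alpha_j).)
The diagram associated to this matrix has two connected components: the simple roots {alpha_7, alpha_10} form a chain of 2 nodes with single edges (A_2), and {alpha_1, alpha_2, alpha_3, alpha_4, alpha_5, alpha_6, alpha_8, alpha_9} form a chain of 8 nodes with single edges (A_8). A semisimple Lie algebra decomposes uniquely as the direct sum of simple ideals, one per connected component of its Dynkin diagram, so g ≅ A_2 ⊕ A_8 (dimension 8 + 80 = 88).

A_2 + A_8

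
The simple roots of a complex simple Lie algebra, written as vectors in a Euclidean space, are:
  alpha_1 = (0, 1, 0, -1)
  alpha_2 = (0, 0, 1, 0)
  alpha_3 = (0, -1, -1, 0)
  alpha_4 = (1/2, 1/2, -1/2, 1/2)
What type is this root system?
type F_4

Compute the Cartan integers a_ij = 2(alpha_i, alpha_j)/(alpha_j, alpha_j); the resulting 4x4 Cartan matrix is
[[2, 0, -1, 0], [0, 2, -1, -1], [-1, -2, 2, 0], [0, -1, 0, 2]].
The roots have two lengths (squared-length ratio 2:1); the short ones are alpha_{2,4}. The associated Dynkin diagram is a chain of 4 nodes with a double edge between the middle two (F_4), so the type is F_4.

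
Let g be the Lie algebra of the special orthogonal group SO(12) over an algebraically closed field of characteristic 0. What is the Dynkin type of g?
This is so(12) with 12 even, which has dimension 12(12-1)/2 = 66 and rank 12/2 = 6. In the classification of classical Lie algebras, the orthogonal algebra so(2n) in an even number of variables has type D_n; here n = 6, so the Dynkin diagram is a chain of 4 nodes with a fork of two nodes at one end (D_6). Hence the type is D_6.

D_6 (so(12))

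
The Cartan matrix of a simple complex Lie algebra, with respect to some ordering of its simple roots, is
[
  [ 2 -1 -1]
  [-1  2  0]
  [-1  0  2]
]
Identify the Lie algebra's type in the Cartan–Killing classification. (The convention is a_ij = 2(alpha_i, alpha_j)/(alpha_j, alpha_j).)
The matrix has rank 3 with 2's on the diagonal. Reading the off-diagonal entries as Dynkin edges (a single edge where a_ij = a_ji = -1; a double or triple edge where a_ij * a_ji = 2 or 3), the diagram is a chain of 3 nodes with single edges (A_3). One simple-root ordering that puts it in standard form is (alpha_3, alpha_1, alpha_2). So the algebra is type A_3, i.e. sl(4).

A_3 (sl(4))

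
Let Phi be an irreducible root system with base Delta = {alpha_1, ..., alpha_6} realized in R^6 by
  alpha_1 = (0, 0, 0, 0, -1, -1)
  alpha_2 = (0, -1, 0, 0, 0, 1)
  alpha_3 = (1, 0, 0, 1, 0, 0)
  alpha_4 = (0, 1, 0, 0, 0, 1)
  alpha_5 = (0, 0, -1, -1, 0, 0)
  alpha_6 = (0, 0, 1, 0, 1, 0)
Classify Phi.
Compute the Cartan integers a_ij = 2(alpha_i, alpha_j)/(alpha_j, alpha_j); the resulting 6x6 Cartan matrix is
[[2, -1, 0, -1, 0, -1], [-1, 2, 0, 0, 0, 0], [0, 0, 2, 0, -1, 0], [-1, 0, 0, 2, 0, 0], [0, 0, -1, 0, 2, -1], [-1, 0, 0, 0, -1, 2]].
All simple roots have the same length, so the diagram is simply laced. The associated Dynkin diagram is a chain of 4 nodes with a fork of two nodes at one end (D_6), so the type is D_6 (the algebra so(12)).

D_6 (so(12))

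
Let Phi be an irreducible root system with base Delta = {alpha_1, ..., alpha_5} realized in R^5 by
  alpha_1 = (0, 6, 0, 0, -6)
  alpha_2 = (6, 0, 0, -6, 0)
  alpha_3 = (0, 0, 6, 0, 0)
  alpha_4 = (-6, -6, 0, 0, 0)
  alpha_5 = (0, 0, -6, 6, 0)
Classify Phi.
B_5

Compute the Cartan integers a_ij = 2(alpha_i, alpha_j)/(alpha_j, alpha_j); the resulting 5x5 Cartan matrix is
[[2, 0, 0, -1, 0], [0, 2, 0, -1, -1], [0, 0, 2, 0, -1], [-1, -1, 0, 2, 0], [0, -1, -2, 0, 2]].
The roots have two lengths (squared-length ratio 2:1); the short ones are alpha_{3}. The associated Dynkin diagram is a chain of 5 nodes with a double edge at one end; the terminal node there is the unique short simple root (B_5), so the type is B_5 (the algebra so(11)).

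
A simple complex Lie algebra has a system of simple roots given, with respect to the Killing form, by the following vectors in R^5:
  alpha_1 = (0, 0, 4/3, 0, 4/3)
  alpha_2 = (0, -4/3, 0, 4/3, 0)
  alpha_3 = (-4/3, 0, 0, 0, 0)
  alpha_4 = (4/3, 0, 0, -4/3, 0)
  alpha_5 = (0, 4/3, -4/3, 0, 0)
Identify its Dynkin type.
Compute the Cartan integers a_ij = 2(alpha_i, alpha_j)/(alpha_j, alpha_j); the resulting 5x5 Cartan matrix is
[[2, 0, 0, 0, -1], [0, 2, 0, -1, -1], [0, 0, 2, -1, 0], [0, -1, -2, 2, 0], [-1, -1, 0, 0, 2]].
The roots have two lengths (squared-length ratio 2:1); the short ones are alpha_{3}. The associated Dynkin diagram is a chain of 5 nodes with a double edge at one end; the terminal node there is the unique short simple root (B_5), so the type is B_5 (the algebra so(11)).

B_5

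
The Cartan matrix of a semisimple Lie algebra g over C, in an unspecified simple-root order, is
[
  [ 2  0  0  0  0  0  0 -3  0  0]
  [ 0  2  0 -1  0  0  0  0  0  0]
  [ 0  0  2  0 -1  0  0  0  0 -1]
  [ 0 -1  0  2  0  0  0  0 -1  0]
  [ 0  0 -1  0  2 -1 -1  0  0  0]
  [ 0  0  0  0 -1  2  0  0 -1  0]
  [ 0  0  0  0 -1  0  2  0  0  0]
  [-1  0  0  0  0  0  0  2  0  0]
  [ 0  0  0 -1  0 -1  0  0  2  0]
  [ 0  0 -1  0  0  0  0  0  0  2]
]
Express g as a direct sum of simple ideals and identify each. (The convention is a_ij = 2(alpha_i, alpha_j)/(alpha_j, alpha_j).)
The diagram associated to this matrix has two connected components: the simple roots {alpha_2, alpha_3, alpha_4, alpha_5, alpha_6, alpha_7, alpha_9, alpha_10} form a chain of 7 nodes with one extra node attached to the third node from one end (E_8), and {alpha_1, alpha_8} form two nodes joined by a triple edge (G_2). A semisimple Lie algebra decomposes uniquely as the direct sum of simple ideals, one per connected component of its Dynkin diagram, so g ≅ E_8 ⊕ G_2 (dimension 248 + 14 = 262).

E8 ⊕ G2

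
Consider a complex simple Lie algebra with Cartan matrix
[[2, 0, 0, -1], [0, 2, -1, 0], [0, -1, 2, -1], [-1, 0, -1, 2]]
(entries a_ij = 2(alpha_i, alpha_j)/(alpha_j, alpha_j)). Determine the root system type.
A4

The matrix has rank 4 with 2's on the diagonal. Reading the off-diagonal entries as Dynkin edges (a single edge where a_ij = a_ji = -1; a double or triple edge where a_ij * a_ji = 2 or 3), the diagram is a chain of 4 nodes with single edges (A_4). One simple-root ordering that puts it in standard form is (alpha_2, alpha_3, alpha_4, alpha_1). So the algebra is type A_4, i.e. sl(5).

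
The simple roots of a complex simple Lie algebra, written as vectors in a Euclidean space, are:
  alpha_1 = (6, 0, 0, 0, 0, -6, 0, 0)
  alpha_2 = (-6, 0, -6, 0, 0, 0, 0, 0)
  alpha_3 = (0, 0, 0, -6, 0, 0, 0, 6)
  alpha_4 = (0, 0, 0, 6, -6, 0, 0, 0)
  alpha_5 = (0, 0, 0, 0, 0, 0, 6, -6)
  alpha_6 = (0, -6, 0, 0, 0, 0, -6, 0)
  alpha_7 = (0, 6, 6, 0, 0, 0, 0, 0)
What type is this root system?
Compute the Cartan integers a_ij = 2(alpha_i, alpha_j)/(alpha_j, alpha_j); the resulting 7x7 Cartan matrix is
[[2, -1, 0, 0, 0, 0, 0], [-1, 2, 0, 0, 0, 0, -1], [0, 0, 2, -1, -1, 0, 0], [0, 0, -1, 2, 0, 0, 0], [0, 0, -1, 0, 2, -1, 0], [0, 0, 0, 0, -1, 2, -1], [0, -1, 0, 0, 0, -1, 2]].
All simple roots have the same length, so the diagram is simply laced. The associated Dynkin diagram is a chain of 7 nodes with single edges (A_7), so the type is A_7 (the algebra sl(8)).

A_7 (sl(8))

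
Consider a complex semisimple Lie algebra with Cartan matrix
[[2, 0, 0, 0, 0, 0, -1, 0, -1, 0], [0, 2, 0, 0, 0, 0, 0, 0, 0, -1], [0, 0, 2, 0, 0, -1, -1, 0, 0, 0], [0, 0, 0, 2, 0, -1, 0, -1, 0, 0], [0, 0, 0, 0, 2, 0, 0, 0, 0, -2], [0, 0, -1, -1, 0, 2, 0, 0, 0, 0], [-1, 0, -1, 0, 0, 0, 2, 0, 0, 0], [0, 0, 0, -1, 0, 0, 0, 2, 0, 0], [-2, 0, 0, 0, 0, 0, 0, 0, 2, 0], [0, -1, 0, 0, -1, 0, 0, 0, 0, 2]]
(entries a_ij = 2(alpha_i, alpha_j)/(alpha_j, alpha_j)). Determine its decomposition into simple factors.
The diagram associated to this matrix has two connected components: the simple roots {alpha_2, alpha_5, alpha_10} form a chain of 3 nodes with a double edge at one end; the terminal node there is the unique long simple root (C_3), and {alpha_1, alpha_3, alpha_4, alpha_6, alpha_7, alpha_8, alpha_9} form a chain of 7 nodes with a double edge at one end; the terminal node there is the unique long simple root (C_7). A semisimple Lie algebra decomposes uniquely as the direct sum of simple ideals, one per connected component of its Dynkin diagram, so g ≅ C_3 ⊕ C_7 (dimension 21 + 105 = 126).

C_3 + C_7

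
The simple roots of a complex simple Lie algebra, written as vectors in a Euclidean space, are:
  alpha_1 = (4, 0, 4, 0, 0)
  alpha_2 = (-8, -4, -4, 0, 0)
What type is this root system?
Compute the Cartan integers a_ij = 2(alpha_i, alpha_j)/(alpha_j, alpha_j); the resulting 2x2 Cartan matrix is
[[2, -1], [-3, 2]].
The roots have two lengths (squared-length ratio 3:1); the short ones are alpha_{1}. The associated Dynkin diagram is two nodes joined by a triple edge (G_2), so the type is G_2.

type G_2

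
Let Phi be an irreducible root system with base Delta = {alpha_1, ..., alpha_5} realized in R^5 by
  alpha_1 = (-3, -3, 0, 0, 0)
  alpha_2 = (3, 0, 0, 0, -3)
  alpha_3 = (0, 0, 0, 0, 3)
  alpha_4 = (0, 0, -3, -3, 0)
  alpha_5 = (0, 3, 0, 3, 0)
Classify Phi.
Compute the Cartan integers a_ij = 2(alpha_i, alpha_j)/(alpha_j, alpha_j); the resulting 5x5 Cartan matrix is
[[2, -1, 0, 0, -1], [-1, 2, -2, 0, 0], [0, -1, 2, 0, 0], [0, 0, 0, 2, -1], [-1, 0, 0, -1, 2]].
The roots have two lengths (squared-length ratio 2:1); the short ones are alpha_{3}. The associated Dynkin diagram is a chain of 5 nodes with a double edge at one end; the terminal node there is the unique short simple root (B_5), so the type is B_5 (the algebra so(11)).

B5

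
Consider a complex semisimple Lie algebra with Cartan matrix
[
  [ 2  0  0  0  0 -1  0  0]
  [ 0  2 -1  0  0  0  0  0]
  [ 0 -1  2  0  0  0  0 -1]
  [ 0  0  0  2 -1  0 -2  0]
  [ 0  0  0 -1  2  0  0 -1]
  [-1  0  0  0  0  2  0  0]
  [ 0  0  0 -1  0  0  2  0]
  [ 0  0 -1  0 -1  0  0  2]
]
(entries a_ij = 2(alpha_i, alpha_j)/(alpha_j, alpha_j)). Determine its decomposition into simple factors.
The diagram associated to this matrix has two connected components: the simple roots {alpha_1, alpha_6} form a chain of 2 nodes with single edges (A_2), and {alpha_2, alpha_3, alpha_4, alpha_5, alpha_7, alpha_8} form a chain of 6 nodes with a double edge at one end; the terminal node there is the unique short simple root (B_6). A semisimple Lie algebra decomposes uniquely as the direct sum of simple ideals, one per connected component of its Dynkin diagram, so g ≅ A_2 ⊕ B_6 (dimension 8 + 78 = 86).

A_2 (sl(3)) + B_6 (so(13))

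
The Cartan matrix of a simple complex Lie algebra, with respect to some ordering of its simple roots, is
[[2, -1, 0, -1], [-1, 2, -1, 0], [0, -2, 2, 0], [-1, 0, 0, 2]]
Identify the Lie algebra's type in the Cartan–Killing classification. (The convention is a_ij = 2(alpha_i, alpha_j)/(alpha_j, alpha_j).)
type C_4

The matrix has rank 4 with 2's on the diagonal. Reading the off-diagonal entries as Dynkin edges (a single edge where a_ij = a_ji = -1; a double or triple edge where a_ij * a_ji = 2 or 3), the diagram is a chain of 4 nodes with a double edge at one end; the terminal node there is the unique long simple root (C_4). One simple-root ordering that puts it in standard form is (alpha_4, alpha_1, alpha_2, alpha_3). So the algebra is type C_4, i.e. sp(8).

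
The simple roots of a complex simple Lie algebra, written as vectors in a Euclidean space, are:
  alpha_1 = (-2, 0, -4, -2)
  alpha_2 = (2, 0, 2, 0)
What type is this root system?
type G_2

Compute the Cartan integers a_ij = 2(alpha_i, alpha_j)/(alpha_j, alpha_j); the resulting 2x2 Cartan matrix is
[[2, -3], [-1, 2]].
The roots have two lengths (squared-length ratio 3:1); the short ones are alpha_{2}. The associated Dynkin diagram is two nodes joined by a triple edge (G_2), so the type is G_2.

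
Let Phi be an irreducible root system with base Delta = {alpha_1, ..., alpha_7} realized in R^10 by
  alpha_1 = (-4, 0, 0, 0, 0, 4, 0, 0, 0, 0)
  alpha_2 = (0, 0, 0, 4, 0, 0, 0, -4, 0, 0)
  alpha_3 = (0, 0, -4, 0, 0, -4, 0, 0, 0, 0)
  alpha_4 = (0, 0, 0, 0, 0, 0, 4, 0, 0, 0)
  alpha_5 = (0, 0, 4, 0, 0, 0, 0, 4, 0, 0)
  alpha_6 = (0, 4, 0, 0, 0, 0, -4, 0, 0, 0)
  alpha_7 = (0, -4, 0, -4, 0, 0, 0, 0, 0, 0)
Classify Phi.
Compute the Cartan integers a_ij = 2(alpha_i, alpha_j)/(alpha_j, alpha_j); the resulting 7x7 Cartan matrix is
[[2, 0, -1, 0, 0, 0, 0], [0, 2, 0, 0, -1, 0, -1], [-1, 0, 2, 0, -1, 0, 0], [0, 0, 0, 2, 0, -1, 0], [0, -1, -1, 0, 2, 0, 0], [0, 0, 0, -2, 0, 2, -1], [0, -1, 0, 0, 0, -1, 2]].
The roots have two lengths (squared-length ratio 2:1); the short ones are alpha_{4}. The associated Dynkin diagram is a chain of 7 nodes with a double edge at one end; the terminal node there is the unique short simple root (B_7), so the type is B_7 (the algebra so(15)).

B_7 (so(15))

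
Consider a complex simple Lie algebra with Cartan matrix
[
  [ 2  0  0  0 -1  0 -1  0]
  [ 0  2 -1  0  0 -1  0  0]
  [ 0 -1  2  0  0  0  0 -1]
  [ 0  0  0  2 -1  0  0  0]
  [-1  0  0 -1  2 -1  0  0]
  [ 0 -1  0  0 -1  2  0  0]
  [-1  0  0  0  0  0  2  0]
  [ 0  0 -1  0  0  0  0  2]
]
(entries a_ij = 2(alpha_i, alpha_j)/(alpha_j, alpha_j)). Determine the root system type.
type E_8

The matrix has rank 8 with 2's on the diagonal. Reading the off-diagonal entries as Dynkin edges (a single edge where a_ij = a_ji = -1; a double or triple edge where a_ij * a_ji = 2 or 3), the diagram is a chain of 7 nodes with one extra node attached to the third node from one end (E_8). One simple-root ordering that puts it in standard form is (alpha_7, alpha_4, alpha_1, alpha_5, alpha_6, alpha_2, alpha_3, alpha_8). So the algebra is type E_8.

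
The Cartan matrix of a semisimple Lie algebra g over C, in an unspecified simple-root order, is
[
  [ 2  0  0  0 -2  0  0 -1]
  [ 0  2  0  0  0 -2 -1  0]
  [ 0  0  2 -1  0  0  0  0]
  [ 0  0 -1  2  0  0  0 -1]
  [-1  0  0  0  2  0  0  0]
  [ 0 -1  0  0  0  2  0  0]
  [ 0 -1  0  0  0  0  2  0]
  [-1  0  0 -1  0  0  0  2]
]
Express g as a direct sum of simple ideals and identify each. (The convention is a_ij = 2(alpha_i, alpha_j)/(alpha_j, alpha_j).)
B_3 (so(7)) ⊕ B_5 (so(11))

The diagram associated to this matrix has two connected components: the simple roots {alpha_2, alpha_6, alpha_7} form a chain of 3 nodes with a double edge at one end; the terminal node there is the unique short simple root (B_3), and {alpha_1, alpha_3, alpha_4, alpha_5, alpha_8} form a chain of 5 nodes with a double edge at one end; the terminal node there is the unique short simple root (B_5). A semisimple Lie algebra decomposes uniquely as the direct sum of simple ideals, one per connected component of its Dynkin diagram, so g ≅ B_3 ⊕ B_5 (dimension 21 + 55 = 76).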